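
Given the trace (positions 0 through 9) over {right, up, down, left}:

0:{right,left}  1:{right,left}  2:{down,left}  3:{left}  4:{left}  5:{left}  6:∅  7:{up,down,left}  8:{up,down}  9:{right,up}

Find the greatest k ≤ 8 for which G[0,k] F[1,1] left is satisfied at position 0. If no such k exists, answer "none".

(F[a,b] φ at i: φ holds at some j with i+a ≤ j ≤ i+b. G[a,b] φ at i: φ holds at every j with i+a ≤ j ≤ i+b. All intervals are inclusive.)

F[1,1] left must hold from j=0 onward; find where it first fails.
  j=0: holds
  j=1: holds
  j=2: holds
  j=3: holds
  j=4: holds
  j=5: fails
Holds on [0,4], so largest k = 4.

4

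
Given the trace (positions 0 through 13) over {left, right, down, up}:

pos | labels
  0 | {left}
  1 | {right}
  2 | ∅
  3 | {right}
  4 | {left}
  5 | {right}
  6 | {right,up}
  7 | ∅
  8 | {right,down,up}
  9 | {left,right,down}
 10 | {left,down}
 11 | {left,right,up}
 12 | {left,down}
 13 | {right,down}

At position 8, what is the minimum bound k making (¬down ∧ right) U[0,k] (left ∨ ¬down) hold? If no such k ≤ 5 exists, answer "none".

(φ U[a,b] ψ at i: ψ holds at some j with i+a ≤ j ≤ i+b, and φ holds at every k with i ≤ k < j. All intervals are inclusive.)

none

Need earliest j ≥ 8 with (left ∨ ¬down), and (¬down ∧ right) at every k in [8,j-1].
  j=8: rhs fails.
  j=9: rhs holds but lhs fails at k=8.
  j=10: rhs holds but lhs fails at k=8.
  j=11: rhs holds but lhs fails at k=8.
  j=12: rhs holds but lhs fails at k=8.
  j=13: rhs fails.
No witness within the range → none.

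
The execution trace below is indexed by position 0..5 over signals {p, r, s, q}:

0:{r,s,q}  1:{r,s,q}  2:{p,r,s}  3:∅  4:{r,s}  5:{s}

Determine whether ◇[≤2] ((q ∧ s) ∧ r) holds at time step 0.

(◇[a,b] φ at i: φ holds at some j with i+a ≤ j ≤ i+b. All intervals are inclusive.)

Check ((q ∧ s) ∧ r) at each j in [0,2]:
  j=0: true
  j=1: true
  j=2: false
Found at j=0 → formula holds.

Yes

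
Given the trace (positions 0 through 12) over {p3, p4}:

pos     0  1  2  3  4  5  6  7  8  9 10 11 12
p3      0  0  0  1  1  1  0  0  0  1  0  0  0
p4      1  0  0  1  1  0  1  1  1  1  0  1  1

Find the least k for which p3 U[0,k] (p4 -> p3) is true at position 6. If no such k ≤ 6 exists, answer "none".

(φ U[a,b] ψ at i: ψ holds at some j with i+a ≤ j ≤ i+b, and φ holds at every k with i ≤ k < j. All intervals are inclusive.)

none

Need earliest j ≥ 6 with (p4 -> p3), and p3 at every k in [6,j-1].
  j=6: rhs fails.
  j=7: rhs fails.
  j=8: rhs fails.
  j=9: rhs holds but lhs fails at k=6.
  j=10: rhs holds but lhs fails at k=6.
  j=11: rhs fails.
  j=12: rhs fails.
No witness within the range → none.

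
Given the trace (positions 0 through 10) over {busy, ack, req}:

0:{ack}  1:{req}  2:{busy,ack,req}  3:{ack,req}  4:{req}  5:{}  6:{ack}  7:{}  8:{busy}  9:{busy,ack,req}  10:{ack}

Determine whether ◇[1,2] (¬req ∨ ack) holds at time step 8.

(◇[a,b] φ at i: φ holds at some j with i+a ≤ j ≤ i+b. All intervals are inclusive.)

Check (¬req ∨ ack) at each j in [9,10]:
  j=9: true
  j=10: true
Found at j=9 → formula holds.

Yes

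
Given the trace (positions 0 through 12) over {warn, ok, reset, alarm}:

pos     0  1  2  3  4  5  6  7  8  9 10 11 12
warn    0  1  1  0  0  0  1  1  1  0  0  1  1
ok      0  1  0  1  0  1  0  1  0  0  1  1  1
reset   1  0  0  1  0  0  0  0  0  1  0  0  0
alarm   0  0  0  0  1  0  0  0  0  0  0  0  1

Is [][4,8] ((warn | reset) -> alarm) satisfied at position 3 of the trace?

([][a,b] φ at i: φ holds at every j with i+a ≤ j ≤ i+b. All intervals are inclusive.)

Check ((warn | reset) -> alarm) at every j in [7,11]:
  j=7: antecedent true; consequent false → ✗
  j=8: antecedent true; consequent false → ✗
  j=9: antecedent true; consequent false → ✗
  j=10: antecedent false → ✓
  j=11: antecedent true; consequent false → ✗
Fails at j=7 → formula fails.

False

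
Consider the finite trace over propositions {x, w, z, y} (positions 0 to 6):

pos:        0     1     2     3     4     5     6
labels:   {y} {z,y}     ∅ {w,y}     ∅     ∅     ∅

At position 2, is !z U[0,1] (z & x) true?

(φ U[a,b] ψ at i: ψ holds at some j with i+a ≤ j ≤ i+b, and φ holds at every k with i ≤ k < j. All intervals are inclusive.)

No

Need some j in [2,3] with (z & x), and !z at every k in [2,j-1].
  j=2: (z & x) false.
  j=3: (z & x) false.
No j in the window works → until fails.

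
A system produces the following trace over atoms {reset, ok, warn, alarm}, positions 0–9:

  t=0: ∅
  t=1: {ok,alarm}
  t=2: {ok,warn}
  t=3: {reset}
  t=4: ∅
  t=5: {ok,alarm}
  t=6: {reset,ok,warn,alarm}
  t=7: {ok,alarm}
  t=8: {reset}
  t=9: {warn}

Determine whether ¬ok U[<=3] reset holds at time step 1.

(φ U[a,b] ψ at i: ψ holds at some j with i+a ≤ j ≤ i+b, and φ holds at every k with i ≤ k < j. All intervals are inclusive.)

Need some j in [1,4] with reset, and ¬ok at every k in [1,j-1].
  j=1: reset false.
  j=2: reset false.
  j=3: reset holds, but ¬ok fails at k=1 → not this j.
  j=4: reset false.
No j in the window works → until fails.

False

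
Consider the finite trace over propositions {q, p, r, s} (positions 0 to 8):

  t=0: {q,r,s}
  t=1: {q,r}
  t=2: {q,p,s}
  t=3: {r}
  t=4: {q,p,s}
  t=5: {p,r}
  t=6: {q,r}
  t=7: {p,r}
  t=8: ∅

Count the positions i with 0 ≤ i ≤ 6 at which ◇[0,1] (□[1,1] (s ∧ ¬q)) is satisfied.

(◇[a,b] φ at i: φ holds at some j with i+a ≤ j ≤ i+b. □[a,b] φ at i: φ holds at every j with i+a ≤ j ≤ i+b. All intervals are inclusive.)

Evaluate at each i in [0,6]:
  i=0: ✗ (none in [0,1])
  i=1: ✗ (none in [1,2])
  i=2: ✗ (none in [2,3])
  i=3: ✗ (none in [3,4])
  i=4: ✗ (none in [4,5])
  i=5: ✗ (none in [5,6])
  i=6: ✗ (none in [6,7])
Positions where it holds: {} → 0.

0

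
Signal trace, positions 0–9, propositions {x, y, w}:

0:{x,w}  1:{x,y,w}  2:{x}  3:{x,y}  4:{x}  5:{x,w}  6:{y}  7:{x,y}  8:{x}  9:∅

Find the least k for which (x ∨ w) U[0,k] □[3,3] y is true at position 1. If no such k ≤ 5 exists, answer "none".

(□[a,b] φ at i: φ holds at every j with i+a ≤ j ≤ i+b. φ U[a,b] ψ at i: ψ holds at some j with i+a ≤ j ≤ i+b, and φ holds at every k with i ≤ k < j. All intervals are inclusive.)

Need earliest j ≥ 1 with □[3,3] y, and (x ∨ w) at every k in [1,j-1].
  j=1: rhs fails.
  j=2: rhs fails.
  j=3: rhs holds; lhs holds on [1,2]. k = 2.

2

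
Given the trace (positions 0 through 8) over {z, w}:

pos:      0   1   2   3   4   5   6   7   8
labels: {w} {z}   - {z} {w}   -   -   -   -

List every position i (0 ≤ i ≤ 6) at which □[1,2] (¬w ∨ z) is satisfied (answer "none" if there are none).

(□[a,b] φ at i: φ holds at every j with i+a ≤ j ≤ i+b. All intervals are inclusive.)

0, 1, 4, 5, 6

Evaluate at each i in [0,6]:
  i=0: ✓ (all of [1,2])
  i=1: ✓ (all of [2,3])
  i=2: ✗ (fails at j=4)
  i=3: ✗ (fails at j=4)
  i=4: ✓ (all of [5,6])
  i=5: ✓ (all of [6,7])
  i=6: ✓ (all of [7,8])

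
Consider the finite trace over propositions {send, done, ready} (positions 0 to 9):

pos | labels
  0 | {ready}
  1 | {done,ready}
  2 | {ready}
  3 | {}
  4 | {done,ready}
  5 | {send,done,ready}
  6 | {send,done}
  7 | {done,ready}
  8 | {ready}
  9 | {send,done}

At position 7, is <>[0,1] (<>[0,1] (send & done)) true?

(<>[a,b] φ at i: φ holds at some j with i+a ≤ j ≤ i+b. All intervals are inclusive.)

Check <>[0,1] (send & done) at each j in [7,8]:
  j=7: fails (none in [7,8])
  j=8: holds (witness at 9)
Found at j=8 → formula holds.

True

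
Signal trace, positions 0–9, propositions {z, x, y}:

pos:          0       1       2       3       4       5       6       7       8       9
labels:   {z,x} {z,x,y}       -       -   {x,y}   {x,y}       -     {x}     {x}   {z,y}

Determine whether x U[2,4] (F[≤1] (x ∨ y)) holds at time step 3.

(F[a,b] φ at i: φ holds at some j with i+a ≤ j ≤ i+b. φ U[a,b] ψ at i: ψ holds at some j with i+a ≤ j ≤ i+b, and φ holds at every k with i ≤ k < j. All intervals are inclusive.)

Need some j in [5,7] with F[≤1] (x ∨ y), and x at every k in [3,j-1].
  j=5: F[≤1] (x ∨ y) holds, but x fails at k=3 → not this j.
  j=6: F[≤1] (x ∨ y) holds, but x fails at k=3 → not this j.
  j=7: F[≤1] (x ∨ y) holds, but x fails at k=3 → not this j.
No j in the window works → until fails.

False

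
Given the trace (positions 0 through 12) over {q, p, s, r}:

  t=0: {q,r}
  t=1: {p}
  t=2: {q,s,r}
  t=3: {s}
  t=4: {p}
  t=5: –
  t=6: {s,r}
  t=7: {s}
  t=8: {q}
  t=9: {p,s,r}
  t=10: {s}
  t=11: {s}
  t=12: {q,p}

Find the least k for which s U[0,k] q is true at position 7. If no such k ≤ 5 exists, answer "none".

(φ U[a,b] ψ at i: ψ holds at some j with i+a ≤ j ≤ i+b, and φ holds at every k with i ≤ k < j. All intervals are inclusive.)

1

Need earliest j ≥ 7 with q, and s at every k in [7,j-1].
  j=7: rhs fails.
  j=8: rhs holds; lhs holds on [7,7]. k = 1.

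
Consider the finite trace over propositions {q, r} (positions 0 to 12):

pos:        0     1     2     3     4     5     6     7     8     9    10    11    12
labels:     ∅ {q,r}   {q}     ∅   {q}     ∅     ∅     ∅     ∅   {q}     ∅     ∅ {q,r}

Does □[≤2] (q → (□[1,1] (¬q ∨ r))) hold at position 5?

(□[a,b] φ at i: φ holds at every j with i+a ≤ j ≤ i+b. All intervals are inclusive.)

Holds

Check (q → (□[1,1] (¬q ∨ r))) at every j in [5,7]:
  j=5: antecedent false → ✓
  j=6: antecedent false → ✓
  j=7: antecedent false → ✓
All positions satisfy it → formula holds.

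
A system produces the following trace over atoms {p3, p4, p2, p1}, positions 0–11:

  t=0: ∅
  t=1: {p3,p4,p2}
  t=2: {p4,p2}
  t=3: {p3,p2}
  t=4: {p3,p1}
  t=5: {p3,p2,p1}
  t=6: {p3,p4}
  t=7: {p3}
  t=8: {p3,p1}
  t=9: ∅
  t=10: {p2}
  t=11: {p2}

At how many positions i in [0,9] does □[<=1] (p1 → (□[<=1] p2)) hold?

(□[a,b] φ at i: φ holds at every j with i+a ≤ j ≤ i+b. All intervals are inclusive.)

5

Evaluate at each i in [0,9]:
  i=0: ✓ (all of [0,1])
  i=1: ✓ (all of [1,2])
  i=2: ✓ (all of [2,3])
  i=3: ✗ (fails at j=4)
  i=4: ✗ (fails at j=4)
  i=5: ✗ (fails at j=5)
  i=6: ✓ (all of [6,7])
  i=7: ✗ (fails at j=8)
  i=8: ✗ (fails at j=8)
  i=9: ✓ (all of [9,10])
Positions where it holds: {0, 1, 2, 6, 9} → 5.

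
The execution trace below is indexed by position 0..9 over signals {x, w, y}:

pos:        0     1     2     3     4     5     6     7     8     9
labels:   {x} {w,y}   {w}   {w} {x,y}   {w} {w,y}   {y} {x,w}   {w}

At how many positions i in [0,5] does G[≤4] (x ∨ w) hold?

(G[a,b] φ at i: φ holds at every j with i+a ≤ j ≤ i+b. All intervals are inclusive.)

Evaluate at each i in [0,5]:
  i=0: ✓ (all of [0,4])
  i=1: ✓ (all of [1,5])
  i=2: ✓ (all of [2,6])
  i=3: ✗ (fails at j=7)
  i=4: ✗ (fails at j=7)
  i=5: ✗ (fails at j=7)
Positions where it holds: {0, 1, 2} → 3.

3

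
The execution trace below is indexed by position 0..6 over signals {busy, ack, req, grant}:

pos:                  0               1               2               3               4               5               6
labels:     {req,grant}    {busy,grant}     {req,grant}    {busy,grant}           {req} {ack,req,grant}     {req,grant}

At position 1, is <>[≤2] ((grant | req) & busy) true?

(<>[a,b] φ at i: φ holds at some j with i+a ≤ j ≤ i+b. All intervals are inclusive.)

Check ((grant | req) & busy) at each j in [1,3]:
  j=1: true
  j=2: false
  j=3: true
Found at j=1 → formula holds.

Holds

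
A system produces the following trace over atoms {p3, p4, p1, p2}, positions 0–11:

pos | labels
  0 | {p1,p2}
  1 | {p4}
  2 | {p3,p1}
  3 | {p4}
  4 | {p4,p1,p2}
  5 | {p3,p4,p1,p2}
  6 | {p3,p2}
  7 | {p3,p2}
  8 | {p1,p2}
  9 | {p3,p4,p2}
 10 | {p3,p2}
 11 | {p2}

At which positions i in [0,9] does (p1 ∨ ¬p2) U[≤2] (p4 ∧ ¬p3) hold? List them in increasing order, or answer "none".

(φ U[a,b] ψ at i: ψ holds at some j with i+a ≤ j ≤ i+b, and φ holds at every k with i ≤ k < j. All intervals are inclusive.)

Evaluate at each i in [0,9]:
  i=0: ✓ (rhs at j=1; lhs holds on [0,0])
  i=1: ✓ (rhs at j=1)
  i=2: ✓ (rhs at j=3; lhs holds on [2,2])
  i=3: ✓ (rhs at j=3)
  i=4: ✓ (rhs at j=4)
  i=5: ✗ (no rhs in [5,7])
  i=6: ✗ (no rhs in [6,8])
  i=7: ✗ (no rhs in [7,9])
  i=8: ✗ (no rhs in [8,10])
  i=9: ✗ (no rhs in [9,11])

0, 1, 2, 3, 4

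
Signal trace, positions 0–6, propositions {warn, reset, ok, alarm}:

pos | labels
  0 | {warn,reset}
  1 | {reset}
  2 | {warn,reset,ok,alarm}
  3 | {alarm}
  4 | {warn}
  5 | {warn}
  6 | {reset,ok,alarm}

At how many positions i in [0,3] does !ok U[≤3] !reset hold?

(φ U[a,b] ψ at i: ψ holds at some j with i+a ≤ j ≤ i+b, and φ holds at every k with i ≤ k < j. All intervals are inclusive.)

Evaluate at each i in [0,3]:
  i=0: ✗ (lhs fails at k=2 before rhs at j=3)
  i=1: ✗ (lhs fails at k=2 before rhs at j=3)
  i=2: ✗ (lhs fails at k=2 before rhs at j=3)
  i=3: ✓ (rhs at j=3)
Positions where it holds: {3} → 1.

1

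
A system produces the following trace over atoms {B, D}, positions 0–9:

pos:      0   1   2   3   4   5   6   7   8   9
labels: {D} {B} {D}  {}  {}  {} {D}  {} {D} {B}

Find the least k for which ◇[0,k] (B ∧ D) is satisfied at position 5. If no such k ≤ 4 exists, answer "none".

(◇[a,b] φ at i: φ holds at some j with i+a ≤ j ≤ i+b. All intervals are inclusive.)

Scan j = 5,6,… for (B ∧ D):
  j=5: fails
  j=6: fails
  j=7: fails
  j=8: fails
  j=9: fails
No j in [5,9] satisfies it → none.

none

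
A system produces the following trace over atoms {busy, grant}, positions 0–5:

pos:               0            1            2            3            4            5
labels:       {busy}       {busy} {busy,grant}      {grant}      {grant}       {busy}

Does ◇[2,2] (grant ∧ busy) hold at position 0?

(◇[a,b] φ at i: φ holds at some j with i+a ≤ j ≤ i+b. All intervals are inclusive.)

Yes

Check (grant ∧ busy) at each j in [2,2]:
  j=2: true
Found at j=2 → formula holds.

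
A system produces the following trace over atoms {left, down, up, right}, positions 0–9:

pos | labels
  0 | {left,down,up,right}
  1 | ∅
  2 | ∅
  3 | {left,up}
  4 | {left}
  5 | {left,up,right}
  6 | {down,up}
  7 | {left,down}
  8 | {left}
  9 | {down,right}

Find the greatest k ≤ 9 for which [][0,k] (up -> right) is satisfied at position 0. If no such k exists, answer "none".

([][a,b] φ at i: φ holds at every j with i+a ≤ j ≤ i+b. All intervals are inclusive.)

2

(up -> right) must hold from j=0 onward; find where it first fails.
  j=0: holds
  j=1: holds
  j=2: holds
  j=3: fails
Holds on [0,2], so largest k = 2.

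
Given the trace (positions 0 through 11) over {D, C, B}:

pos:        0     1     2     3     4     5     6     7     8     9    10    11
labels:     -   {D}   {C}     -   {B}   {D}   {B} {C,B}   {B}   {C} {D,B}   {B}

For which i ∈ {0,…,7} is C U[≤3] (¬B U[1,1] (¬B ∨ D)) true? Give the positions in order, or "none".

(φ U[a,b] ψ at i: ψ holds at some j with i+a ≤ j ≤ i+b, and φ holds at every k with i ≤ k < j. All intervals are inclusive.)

0, 1, 2

Evaluate at each i in [0,7]:
  i=0: ✓ (rhs at j=0)
  i=1: ✓ (rhs at j=1)
  i=2: ✓ (rhs at j=2)
  i=3: ✗ (no rhs in [3,6])
  i=4: ✗ (no rhs in [4,7])
  i=5: ✗ (no rhs in [5,8])
  i=6: ✗ (lhs fails at k=6 before rhs at j=9)
  i=7: ✗ (lhs fails at k=8 before rhs at j=9)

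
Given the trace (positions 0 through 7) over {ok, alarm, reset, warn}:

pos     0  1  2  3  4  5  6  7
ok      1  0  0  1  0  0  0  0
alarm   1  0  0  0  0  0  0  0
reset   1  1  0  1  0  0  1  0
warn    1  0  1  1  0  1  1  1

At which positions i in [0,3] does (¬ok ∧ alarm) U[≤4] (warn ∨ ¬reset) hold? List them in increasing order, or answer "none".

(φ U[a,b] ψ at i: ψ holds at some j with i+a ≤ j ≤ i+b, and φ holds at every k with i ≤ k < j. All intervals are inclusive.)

Evaluate at each i in [0,3]:
  i=0: ✓ (rhs at j=0)
  i=1: ✗ (lhs fails at k=1 before rhs at j=2)
  i=2: ✓ (rhs at j=2)
  i=3: ✓ (rhs at j=3)

0, 2, 3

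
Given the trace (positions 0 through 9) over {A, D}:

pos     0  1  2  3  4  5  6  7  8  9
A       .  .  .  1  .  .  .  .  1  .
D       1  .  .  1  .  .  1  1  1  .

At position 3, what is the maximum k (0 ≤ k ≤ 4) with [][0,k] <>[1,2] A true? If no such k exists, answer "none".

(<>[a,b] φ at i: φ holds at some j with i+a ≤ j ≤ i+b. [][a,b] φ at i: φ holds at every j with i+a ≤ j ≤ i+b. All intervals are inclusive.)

none

<>[1,2] A must hold from j=3 onward; find where it first fails.
  j=3: fails → no k works.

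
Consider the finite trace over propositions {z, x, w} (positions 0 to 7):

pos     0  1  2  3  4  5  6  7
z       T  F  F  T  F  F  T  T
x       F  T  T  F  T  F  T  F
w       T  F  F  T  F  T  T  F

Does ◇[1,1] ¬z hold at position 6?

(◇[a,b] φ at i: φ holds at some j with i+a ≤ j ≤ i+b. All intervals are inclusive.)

No

Check ¬z at each j in [7,7]:
  j=7: false
No position in the window satisfies it → formula fails.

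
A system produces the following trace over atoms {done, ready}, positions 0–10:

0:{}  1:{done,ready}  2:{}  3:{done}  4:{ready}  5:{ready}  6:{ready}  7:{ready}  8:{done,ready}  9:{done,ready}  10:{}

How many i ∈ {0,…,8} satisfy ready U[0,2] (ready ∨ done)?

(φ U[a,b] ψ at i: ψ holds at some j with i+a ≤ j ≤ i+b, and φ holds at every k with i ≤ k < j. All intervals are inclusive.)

Evaluate at each i in [0,8]:
  i=0: ✗ (lhs fails at k=0 before rhs at j=1)
  i=1: ✓ (rhs at j=1)
  i=2: ✗ (lhs fails at k=2 before rhs at j=3)
  i=3: ✓ (rhs at j=3)
  i=4: ✓ (rhs at j=4)
  i=5: ✓ (rhs at j=5)
  i=6: ✓ (rhs at j=6)
  i=7: ✓ (rhs at j=7)
  i=8: ✓ (rhs at j=8)
Positions where it holds: {1, 3, 4, 5, 6, 7, 8} → 7.

7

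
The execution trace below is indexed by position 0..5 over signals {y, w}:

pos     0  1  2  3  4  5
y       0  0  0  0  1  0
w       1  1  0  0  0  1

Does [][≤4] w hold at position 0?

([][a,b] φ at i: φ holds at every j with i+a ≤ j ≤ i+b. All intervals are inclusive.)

No

Check w at every j in [0,4]:
  j=0: true
  j=1: true
  j=2: false
  j=3: false
  j=4: false
Fails at j=2 → formula fails.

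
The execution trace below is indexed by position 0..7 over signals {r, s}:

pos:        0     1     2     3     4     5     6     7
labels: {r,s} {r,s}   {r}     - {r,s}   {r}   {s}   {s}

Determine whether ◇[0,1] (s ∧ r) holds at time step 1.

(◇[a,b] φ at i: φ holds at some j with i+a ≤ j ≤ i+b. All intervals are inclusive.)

Yes

Check (s ∧ r) at each j in [1,2]:
  j=1: true
  j=2: false
Found at j=1 → formula holds.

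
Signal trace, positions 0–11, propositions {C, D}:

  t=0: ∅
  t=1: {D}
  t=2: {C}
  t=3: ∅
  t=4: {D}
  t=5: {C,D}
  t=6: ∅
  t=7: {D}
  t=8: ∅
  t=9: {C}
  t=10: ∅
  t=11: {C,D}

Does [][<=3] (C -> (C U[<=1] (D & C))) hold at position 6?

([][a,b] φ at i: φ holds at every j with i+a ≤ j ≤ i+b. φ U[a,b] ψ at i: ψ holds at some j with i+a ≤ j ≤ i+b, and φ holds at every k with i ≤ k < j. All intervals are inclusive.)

Does not hold

Check (C -> (C U[<=1] (D & C))) at every j in [6,9]:
  j=6: antecedent false → ✓
  j=7: antecedent false → ✓
  j=8: antecedent false → ✓
  j=9: antecedent true; consequent fails → ✗
Fails at j=9 → formula fails.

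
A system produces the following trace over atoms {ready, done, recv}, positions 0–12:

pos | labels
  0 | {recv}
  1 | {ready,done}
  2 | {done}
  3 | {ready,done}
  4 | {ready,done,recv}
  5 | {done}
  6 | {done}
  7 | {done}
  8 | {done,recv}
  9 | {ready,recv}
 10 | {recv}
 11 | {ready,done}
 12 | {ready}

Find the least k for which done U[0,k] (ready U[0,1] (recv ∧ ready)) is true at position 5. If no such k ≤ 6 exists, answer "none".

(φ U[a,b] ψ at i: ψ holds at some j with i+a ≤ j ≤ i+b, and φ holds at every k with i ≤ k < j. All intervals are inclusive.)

4

Need earliest j ≥ 5 with (ready U[0,1] (recv ∧ ready)), and done at every k in [5,j-1].
  j=5: rhs fails.
  j=6: rhs fails.
  j=7: rhs fails.
  j=8: rhs fails.
  j=9: rhs holds; lhs holds on [5,8]. k = 4.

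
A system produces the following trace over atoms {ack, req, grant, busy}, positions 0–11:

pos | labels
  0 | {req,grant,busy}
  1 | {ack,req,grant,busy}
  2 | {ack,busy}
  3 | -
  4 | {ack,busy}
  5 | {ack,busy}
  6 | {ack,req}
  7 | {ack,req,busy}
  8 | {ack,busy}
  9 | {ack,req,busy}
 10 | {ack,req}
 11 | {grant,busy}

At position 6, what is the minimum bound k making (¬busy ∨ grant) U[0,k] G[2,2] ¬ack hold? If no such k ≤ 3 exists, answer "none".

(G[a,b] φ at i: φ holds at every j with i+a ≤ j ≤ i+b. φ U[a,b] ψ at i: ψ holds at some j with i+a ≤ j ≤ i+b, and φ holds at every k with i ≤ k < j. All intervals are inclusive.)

Need earliest j ≥ 6 with G[2,2] ¬ack, and (¬busy ∨ grant) at every k in [6,j-1].
  j=6: rhs fails.
  j=7: rhs fails.
  j=8: rhs fails.
  j=9: rhs holds but lhs fails at k=7.
No witness within the range → none.

none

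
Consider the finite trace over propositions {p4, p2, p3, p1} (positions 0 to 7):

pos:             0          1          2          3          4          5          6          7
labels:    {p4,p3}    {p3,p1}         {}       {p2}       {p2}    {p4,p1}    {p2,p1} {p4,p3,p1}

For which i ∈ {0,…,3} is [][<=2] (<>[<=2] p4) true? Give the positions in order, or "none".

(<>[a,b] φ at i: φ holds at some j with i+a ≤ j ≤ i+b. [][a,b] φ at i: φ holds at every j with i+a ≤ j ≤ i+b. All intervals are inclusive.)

3

Evaluate at each i in [0,3]:
  i=0: ✗ (fails at j=1)
  i=1: ✗ (fails at j=1)
  i=2: ✗ (fails at j=2)
  i=3: ✓ (all of [3,5])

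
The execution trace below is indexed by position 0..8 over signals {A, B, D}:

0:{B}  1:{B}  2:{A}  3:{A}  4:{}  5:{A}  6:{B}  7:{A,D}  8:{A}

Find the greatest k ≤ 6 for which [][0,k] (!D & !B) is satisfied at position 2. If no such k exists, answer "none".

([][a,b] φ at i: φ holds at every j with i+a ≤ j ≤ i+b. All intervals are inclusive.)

3

(!D & !B) must hold from j=2 onward; find where it first fails.
  j=2: holds
  j=3: holds
  j=4: holds
  j=5: holds
  j=6: fails
Holds on [2,5], so largest k = 3.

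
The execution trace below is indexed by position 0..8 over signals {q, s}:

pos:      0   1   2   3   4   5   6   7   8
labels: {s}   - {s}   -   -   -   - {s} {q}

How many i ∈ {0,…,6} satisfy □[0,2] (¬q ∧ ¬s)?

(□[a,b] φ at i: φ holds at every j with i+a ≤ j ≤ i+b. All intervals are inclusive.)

Evaluate at each i in [0,6]:
  i=0: ✗ (fails at j=0)
  i=1: ✗ (fails at j=2)
  i=2: ✗ (fails at j=2)
  i=3: ✓ (all of [3,5])
  i=4: ✓ (all of [4,6])
  i=5: ✗ (fails at j=7)
  i=6: ✗ (fails at j=7)
Positions where it holds: {3, 4} → 2.

2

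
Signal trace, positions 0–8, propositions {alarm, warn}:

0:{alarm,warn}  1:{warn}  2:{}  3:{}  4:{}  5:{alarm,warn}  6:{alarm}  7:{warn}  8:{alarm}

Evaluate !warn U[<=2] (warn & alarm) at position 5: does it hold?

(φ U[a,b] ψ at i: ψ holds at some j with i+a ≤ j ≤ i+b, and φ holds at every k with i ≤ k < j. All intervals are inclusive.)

Need some j in [5,7] with (warn & alarm), and !warn at every k in [5,j-1].
  j=5: (warn & alarm) holds; no prefix to check → satisfied.

Holds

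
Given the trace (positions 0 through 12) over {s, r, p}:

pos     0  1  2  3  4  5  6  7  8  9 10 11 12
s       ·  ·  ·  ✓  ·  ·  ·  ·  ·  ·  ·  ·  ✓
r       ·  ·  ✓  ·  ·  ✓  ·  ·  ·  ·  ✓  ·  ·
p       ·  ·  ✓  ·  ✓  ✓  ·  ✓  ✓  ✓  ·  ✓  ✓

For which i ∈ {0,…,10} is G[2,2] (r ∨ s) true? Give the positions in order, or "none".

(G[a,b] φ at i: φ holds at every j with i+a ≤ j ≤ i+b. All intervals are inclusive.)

Evaluate at each i in [0,10]:
  i=0: ✓ (all of [2,2])
  i=1: ✓ (all of [3,3])
  i=2: ✗ (fails at j=4)
  i=3: ✓ (all of [5,5])
  i=4: ✗ (fails at j=6)
  i=5: ✗ (fails at j=7)
  i=6: ✗ (fails at j=8)
  i=7: ✗ (fails at j=9)
  i=8: ✓ (all of [10,10])
  i=9: ✗ (fails at j=11)
  i=10: ✓ (all of [12,12])

0, 1, 3, 8, 10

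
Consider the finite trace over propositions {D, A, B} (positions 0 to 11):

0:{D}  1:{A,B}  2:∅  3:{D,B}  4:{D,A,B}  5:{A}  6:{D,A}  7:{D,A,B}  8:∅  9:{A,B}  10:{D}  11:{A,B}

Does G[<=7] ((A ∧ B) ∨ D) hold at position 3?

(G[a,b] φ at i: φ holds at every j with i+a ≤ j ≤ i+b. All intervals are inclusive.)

Check ((A ∧ B) ∨ D) at every j in [3,10]:
  j=3: true
  j=4: true
  j=5: false
  j=6: true
  j=7: true
  j=8: false
  j=9: true
  j=10: true
Fails at j=5 → formula fails.

No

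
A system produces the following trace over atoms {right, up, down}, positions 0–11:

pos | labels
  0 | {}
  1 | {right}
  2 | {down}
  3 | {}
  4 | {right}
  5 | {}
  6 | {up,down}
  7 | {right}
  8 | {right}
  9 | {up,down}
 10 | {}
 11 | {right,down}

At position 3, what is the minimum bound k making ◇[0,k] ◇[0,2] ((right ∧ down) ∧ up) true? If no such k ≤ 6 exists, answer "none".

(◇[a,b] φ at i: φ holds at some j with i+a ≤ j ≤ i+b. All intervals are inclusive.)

none

Scan j = 3,4,… for ◇[0,2] ((right ∧ down) ∧ up):
  j=3: fails
  j=4: fails
  j=5: fails
  j=6: fails
  j=7: fails
  j=8: fails
  j=9: fails
No j in [3,9] satisfies it → none.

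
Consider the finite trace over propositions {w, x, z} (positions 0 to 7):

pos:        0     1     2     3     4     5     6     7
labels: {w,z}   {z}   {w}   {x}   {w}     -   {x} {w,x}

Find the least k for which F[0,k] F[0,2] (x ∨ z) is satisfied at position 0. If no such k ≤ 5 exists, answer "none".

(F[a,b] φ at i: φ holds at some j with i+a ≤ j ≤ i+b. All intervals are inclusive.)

0

Scan j = 0,1,… for F[0,2] (x ∨ z):
  j=0: holds
First hit at j=0, so smallest k = 0-0 = 0.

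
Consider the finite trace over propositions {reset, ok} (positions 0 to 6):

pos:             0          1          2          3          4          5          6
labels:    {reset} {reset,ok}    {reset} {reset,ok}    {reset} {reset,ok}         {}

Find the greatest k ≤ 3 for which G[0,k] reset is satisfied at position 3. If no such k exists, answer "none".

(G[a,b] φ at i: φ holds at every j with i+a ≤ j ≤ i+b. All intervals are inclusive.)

2

reset must hold from j=3 onward; find where it first fails.
  j=3: holds
  j=4: holds
  j=5: holds
  j=6: fails
Holds on [3,5], so largest k = 2.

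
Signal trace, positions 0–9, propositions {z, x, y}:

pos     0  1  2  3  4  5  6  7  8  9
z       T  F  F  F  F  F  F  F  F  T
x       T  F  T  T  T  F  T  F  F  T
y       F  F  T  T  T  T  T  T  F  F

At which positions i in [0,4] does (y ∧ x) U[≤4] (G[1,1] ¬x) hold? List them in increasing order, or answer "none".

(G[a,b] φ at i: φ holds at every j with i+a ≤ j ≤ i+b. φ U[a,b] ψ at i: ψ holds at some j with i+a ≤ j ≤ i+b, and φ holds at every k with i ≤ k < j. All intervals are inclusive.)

0, 2, 3, 4

Evaluate at each i in [0,4]:
  i=0: ✓ (rhs at j=0)
  i=1: ✗ (lhs fails at k=1 before rhs at j=4)
  i=2: ✓ (rhs at j=4; lhs holds on [2,3])
  i=3: ✓ (rhs at j=4; lhs holds on [3,3])
  i=4: ✓ (rhs at j=4)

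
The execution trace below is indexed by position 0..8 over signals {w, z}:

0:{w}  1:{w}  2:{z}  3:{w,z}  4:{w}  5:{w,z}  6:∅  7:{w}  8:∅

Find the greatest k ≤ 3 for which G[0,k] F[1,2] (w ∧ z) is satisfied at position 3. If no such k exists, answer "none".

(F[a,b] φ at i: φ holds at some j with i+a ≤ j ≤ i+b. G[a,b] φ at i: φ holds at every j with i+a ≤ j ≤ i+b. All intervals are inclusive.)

F[1,2] (w ∧ z) must hold from j=3 onward; find where it first fails.
  j=3: holds
  j=4: holds
  j=5: fails
Holds on [3,4], so largest k = 1.

1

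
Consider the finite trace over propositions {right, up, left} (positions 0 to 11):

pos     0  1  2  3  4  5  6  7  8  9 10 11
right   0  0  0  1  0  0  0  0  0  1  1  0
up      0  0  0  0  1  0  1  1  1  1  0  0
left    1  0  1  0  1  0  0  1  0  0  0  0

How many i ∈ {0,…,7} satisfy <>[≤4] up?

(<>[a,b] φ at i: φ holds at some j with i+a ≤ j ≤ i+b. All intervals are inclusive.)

8

Evaluate at each i in [0,7]:
  i=0: ✓ (witness j=4)
  i=1: ✓ (witness j=4)
  i=2: ✓ (witness j=4)
  i=3: ✓ (witness j=4)
  i=4: ✓ (witness j=4)
  i=5: ✓ (witness j=6)
  i=6: ✓ (witness j=6)
  i=7: ✓ (witness j=7)
Positions where it holds: {0, 1, 2, 3, 4, 5, 6, 7} → 8.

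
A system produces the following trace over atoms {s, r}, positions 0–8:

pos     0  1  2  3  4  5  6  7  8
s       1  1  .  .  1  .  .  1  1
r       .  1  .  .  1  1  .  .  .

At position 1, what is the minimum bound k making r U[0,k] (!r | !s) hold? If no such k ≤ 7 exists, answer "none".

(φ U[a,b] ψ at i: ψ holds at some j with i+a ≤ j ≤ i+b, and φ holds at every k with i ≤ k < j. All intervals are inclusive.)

Need earliest j ≥ 1 with (!r | !s), and r at every k in [1,j-1].
  j=1: rhs fails.
  j=2: rhs holds; lhs holds on [1,1]. k = 1.

1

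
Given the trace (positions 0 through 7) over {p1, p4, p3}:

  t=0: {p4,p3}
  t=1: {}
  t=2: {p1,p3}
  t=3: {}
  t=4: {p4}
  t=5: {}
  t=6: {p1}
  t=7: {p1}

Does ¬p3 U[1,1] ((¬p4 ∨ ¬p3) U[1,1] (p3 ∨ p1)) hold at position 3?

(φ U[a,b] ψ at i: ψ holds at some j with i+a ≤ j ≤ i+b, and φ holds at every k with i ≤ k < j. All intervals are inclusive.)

No

Need some j in [4,4] with ((¬p4 ∨ ¬p3) U[1,1] (p3 ∨ p1)), and ¬p3 at every k in [3,j-1].
  j=4: ((¬p4 ∨ ¬p3) U[1,1] (p3 ∨ p1)) — fails.
No j in the window works → until fails.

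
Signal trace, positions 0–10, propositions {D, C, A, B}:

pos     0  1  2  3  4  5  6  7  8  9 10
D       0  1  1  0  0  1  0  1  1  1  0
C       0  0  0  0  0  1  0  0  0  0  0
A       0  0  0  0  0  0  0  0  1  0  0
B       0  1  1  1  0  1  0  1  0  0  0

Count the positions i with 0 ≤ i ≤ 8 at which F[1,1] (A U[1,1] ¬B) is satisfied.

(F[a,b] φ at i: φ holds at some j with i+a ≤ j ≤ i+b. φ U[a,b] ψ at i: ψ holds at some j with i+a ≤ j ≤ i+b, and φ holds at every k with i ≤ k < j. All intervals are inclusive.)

Evaluate at each i in [0,8]:
  i=0: ✗ (none in [1,1])
  i=1: ✗ (none in [2,2])
  i=2: ✗ (none in [3,3])
  i=3: ✗ (none in [4,4])
  i=4: ✗ (none in [5,5])
  i=5: ✗ (none in [6,6])
  i=6: ✗ (none in [7,7])
  i=7: ✓ (witness j=8)
  i=8: ✗ (none in [9,9])
Positions where it holds: {7} → 1.

1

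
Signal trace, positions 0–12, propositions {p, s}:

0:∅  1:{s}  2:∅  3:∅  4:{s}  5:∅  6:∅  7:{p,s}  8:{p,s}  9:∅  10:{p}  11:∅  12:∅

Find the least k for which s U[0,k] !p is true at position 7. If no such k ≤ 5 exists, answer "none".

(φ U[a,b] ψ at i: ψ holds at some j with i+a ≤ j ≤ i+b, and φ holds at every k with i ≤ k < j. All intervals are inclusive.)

2

Need earliest j ≥ 7 with !p, and s at every k in [7,j-1].
  j=7: rhs fails.
  j=8: rhs fails.
  j=9: rhs holds; lhs holds on [7,8]. k = 2.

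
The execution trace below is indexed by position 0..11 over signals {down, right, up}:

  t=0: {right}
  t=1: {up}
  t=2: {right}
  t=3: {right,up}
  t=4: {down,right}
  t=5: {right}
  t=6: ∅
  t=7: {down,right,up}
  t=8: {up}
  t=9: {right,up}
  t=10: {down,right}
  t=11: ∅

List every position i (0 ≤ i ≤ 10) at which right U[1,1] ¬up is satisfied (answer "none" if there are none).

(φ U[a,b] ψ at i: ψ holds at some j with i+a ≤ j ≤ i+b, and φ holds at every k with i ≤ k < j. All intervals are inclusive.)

3, 4, 5, 9, 10

Evaluate at each i in [0,10]:
  i=0: ✗ (no rhs in [1,1])
  i=1: ✗ (lhs fails at k=1 before rhs at j=2)
  i=2: ✗ (no rhs in [3,3])
  i=3: ✓ (rhs at j=4; lhs holds on [3,3])
  i=4: ✓ (rhs at j=5; lhs holds on [4,4])
  i=5: ✓ (rhs at j=6; lhs holds on [5,5])
  i=6: ✗ (no rhs in [7,7])
  i=7: ✗ (no rhs in [8,8])
  i=8: ✗ (no rhs in [9,9])
  i=9: ✓ (rhs at j=10; lhs holds on [9,9])
  i=10: ✓ (rhs at j=11; lhs holds on [10,10])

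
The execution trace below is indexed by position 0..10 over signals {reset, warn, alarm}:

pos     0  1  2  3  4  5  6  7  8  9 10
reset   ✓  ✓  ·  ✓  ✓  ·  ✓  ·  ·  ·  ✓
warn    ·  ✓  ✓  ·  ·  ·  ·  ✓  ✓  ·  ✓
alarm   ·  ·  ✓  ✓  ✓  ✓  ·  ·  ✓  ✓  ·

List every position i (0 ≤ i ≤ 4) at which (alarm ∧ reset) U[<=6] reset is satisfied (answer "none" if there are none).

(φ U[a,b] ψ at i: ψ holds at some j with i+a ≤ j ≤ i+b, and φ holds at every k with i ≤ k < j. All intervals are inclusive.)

Evaluate at each i in [0,4]:
  i=0: ✓ (rhs at j=0)
  i=1: ✓ (rhs at j=1)
  i=2: ✗ (lhs fails at k=2 before rhs at j=3)
  i=3: ✓ (rhs at j=3)
  i=4: ✓ (rhs at j=4)

0, 1, 3, 4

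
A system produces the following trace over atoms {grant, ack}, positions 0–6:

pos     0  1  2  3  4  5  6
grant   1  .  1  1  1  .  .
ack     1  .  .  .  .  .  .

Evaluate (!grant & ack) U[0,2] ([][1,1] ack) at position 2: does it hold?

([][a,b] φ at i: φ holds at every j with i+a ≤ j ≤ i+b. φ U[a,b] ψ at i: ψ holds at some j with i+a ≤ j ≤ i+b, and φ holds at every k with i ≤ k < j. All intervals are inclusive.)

Need some j in [2,4] with [][1,1] ack, and (!grant & ack) at every k in [2,j-1].
  j=2: [][1,1] ack — fails at 3.
  j=3: [][1,1] ack — fails at 4.
  j=4: [][1,1] ack — fails at 5.
No j in the window works → until fails.

False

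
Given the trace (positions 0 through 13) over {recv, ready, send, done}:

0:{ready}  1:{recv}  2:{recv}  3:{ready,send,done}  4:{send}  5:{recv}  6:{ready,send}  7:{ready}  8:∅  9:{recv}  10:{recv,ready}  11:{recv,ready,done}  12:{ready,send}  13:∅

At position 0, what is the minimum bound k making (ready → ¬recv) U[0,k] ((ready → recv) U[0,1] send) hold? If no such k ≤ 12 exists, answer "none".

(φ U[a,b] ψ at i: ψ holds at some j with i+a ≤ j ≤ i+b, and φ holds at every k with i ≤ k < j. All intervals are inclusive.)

2

Need earliest j ≥ 0 with ((ready → recv) U[0,1] send), and (ready → ¬recv) at every k in [0,j-1].
  j=0: rhs fails.
  j=1: rhs fails.
  j=2: rhs holds; lhs holds on [0,1]. k = 2.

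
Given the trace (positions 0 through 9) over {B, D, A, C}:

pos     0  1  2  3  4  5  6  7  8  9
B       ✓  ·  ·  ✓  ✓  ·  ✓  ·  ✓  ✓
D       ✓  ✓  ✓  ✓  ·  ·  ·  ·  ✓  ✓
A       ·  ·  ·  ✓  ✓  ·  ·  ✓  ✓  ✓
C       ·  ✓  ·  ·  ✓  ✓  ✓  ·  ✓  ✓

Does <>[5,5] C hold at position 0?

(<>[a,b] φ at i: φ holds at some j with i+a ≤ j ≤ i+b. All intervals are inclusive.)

True

Check C at each j in [5,5]:
  j=5: true
Found at j=5 → formula holds.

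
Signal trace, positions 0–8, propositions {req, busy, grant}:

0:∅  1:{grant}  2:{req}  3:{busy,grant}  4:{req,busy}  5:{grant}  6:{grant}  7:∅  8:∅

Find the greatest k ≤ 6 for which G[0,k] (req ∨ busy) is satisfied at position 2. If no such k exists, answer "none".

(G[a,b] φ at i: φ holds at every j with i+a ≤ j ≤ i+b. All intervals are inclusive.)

(req ∨ busy) must hold from j=2 onward; find where it first fails.
  j=2: holds
  j=3: holds
  j=4: holds
  j=5: fails
Holds on [2,4], so largest k = 2.

2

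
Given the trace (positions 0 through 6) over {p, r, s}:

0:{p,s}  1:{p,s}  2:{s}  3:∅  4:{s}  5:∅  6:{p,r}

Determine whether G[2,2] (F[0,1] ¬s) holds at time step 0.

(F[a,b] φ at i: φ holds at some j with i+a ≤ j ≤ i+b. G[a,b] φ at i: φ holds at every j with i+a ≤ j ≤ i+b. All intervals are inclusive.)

Yes

Check F[0,1] ¬s at every j in [2,2]:
  j=2: holds (witness at 3)
All positions satisfy it → formula holds.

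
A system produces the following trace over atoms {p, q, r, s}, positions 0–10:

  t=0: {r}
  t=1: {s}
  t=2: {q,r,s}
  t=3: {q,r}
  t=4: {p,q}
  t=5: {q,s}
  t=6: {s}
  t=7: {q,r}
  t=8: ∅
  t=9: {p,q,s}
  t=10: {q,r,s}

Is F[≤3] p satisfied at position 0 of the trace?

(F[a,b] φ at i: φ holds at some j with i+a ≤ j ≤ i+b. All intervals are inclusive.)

Check p at each j in [0,3]:
  j=0: false
  j=1: false
  j=2: false
  j=3: false
No position in the window satisfies it → formula fails.

No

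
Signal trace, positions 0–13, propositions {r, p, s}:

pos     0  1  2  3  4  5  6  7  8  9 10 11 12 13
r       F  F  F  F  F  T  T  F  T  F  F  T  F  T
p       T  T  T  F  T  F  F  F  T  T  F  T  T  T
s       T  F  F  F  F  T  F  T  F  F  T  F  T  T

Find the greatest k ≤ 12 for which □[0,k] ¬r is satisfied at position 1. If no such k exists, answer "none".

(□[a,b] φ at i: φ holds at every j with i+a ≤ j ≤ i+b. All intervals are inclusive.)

3

¬r must hold from j=1 onward; find where it first fails.
  j=1: holds
  j=2: holds
  j=3: holds
  j=4: holds
  j=5: fails
Holds on [1,4], so largest k = 3.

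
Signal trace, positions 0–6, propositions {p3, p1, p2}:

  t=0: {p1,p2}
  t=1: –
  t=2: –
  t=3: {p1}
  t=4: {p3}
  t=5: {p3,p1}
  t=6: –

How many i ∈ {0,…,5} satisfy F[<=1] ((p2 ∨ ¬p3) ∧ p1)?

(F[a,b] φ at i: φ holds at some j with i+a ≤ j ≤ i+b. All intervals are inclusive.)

Evaluate at each i in [0,5]:
  i=0: ✓ (witness j=0)
  i=1: ✗ (none in [1,2])
  i=2: ✓ (witness j=3)
  i=3: ✓ (witness j=3)
  i=4: ✗ (none in [4,5])
  i=5: ✗ (none in [5,6])
Positions where it holds: {0, 2, 3} → 3.

3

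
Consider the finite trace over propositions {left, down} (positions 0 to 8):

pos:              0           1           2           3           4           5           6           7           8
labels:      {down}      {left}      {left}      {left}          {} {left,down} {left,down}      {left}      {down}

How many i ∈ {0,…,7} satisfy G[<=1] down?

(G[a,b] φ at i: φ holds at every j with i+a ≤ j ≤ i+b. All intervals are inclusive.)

1

Evaluate at each i in [0,7]:
  i=0: ✗ (fails at j=1)
  i=1: ✗ (fails at j=1)
  i=2: ✗ (fails at j=2)
  i=3: ✗ (fails at j=3)
  i=4: ✗ (fails at j=4)
  i=5: ✓ (all of [5,6])
  i=6: ✗ (fails at j=7)
  i=7: ✗ (fails at j=7)
Positions where it holds: {5} → 1.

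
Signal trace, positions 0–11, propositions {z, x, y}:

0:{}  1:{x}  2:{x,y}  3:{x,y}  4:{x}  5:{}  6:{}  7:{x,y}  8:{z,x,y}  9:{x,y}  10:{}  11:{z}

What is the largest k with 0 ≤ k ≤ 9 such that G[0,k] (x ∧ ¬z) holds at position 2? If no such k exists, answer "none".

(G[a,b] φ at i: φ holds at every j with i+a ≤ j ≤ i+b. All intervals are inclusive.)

(x ∧ ¬z) must hold from j=2 onward; find where it first fails.
  j=2: holds
  j=3: holds
  j=4: holds
  j=5: fails
Holds on [2,4], so largest k = 2.

2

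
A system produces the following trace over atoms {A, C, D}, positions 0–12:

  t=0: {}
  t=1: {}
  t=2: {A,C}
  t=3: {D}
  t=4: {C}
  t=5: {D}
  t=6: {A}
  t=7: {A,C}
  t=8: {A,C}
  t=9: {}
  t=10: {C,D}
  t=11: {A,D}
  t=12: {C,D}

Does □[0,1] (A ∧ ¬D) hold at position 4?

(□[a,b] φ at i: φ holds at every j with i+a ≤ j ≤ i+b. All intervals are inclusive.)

Check (A ∧ ¬D) at every j in [4,5]:
  j=4: false
  j=5: false
Fails at j=4 → formula fails.

False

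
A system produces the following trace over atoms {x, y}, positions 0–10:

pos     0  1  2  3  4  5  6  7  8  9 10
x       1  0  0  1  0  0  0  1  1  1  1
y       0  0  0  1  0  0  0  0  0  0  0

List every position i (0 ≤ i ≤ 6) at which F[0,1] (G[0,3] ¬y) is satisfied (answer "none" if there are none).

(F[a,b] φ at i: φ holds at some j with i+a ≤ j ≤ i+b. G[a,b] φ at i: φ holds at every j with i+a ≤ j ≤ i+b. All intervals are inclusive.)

3, 4, 5, 6

Evaluate at each i in [0,6]:
  i=0: ✗ (none in [0,1])
  i=1: ✗ (none in [1,2])
  i=2: ✗ (none in [2,3])
  i=3: ✓ (witness j=4)
  i=4: ✓ (witness j=4)
  i=5: ✓ (witness j=5)
  i=6: ✓ (witness j=6)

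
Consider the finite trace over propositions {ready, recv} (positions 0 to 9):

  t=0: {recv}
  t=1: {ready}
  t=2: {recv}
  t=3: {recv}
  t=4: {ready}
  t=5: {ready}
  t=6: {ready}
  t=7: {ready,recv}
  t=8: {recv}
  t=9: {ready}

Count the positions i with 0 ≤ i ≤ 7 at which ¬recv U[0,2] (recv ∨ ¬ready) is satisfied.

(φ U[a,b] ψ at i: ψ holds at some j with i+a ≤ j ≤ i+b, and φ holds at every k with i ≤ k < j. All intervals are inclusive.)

Evaluate at each i in [0,7]:
  i=0: ✓ (rhs at j=0)
  i=1: ✓ (rhs at j=2; lhs holds on [1,1])
  i=2: ✓ (rhs at j=2)
  i=3: ✓ (rhs at j=3)
  i=4: ✗ (no rhs in [4,6])
  i=5: ✓ (rhs at j=7; lhs holds on [5,6])
  i=6: ✓ (rhs at j=7; lhs holds on [6,6])
  i=7: ✓ (rhs at j=7)
Positions where it holds: {0, 1, 2, 3, 5, 6, 7} → 7.

7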